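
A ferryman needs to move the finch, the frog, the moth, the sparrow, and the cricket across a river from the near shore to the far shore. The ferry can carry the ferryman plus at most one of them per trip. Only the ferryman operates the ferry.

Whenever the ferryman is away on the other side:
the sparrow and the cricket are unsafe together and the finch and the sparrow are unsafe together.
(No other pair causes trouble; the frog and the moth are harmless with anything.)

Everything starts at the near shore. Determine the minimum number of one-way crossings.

Counting alone: the ferryman can take at most 1 across per trip to the far shore, so moving all 5 needs at least 5 loaded trips out, with a return between consecutive ones — at least 9 crossings.
The safety rule pushes this higher. Following every safe sequence of crossings, the most of the 5 that can be at the far shore as the ferry arrives there on crossing 9 is 4 — never all 5.
So no plan with fewer than 11 crossings exists, and this one achieves 11:
1. Ferryman goes to the far shore with the sparrow.  [the near shore: the cricket, the finch, the frog, the moth | the far shore: the sparrow]
2. Ferryman goes back to the near shore alone.  [the near shore: the cricket, the finch, the frog, the moth | the far shore: the sparrow]
3. Ferryman goes to the far shore with the finch.  [the near shore: the cricket, the frog, the moth | the far shore: the finch, the sparrow]
4. Ferryman goes back to the near shore with the sparrow.  [the near shore: the cricket, the frog, the moth, the sparrow | the far shore: the finch]
5. Ferryman goes to the far shore with the cricket.  [the near shore: the frog, the moth, the sparrow | the far shore: the cricket, the finch]
6. Ferryman goes back to the near shore alone.  [the near shore: the frog, the moth, the sparrow | the far shore: the cricket, the finch]
7. Ferryman goes to the far shore with the frog.  [the near shore: the moth, the sparrow | the far shore: the cricket, the finch, the frog]
8. Ferryman goes back to the near shore alone.  [the near shore: the moth, the sparrow | the far shore: the cricket, the finch, the frog]
9. Ferryman goes to the far shore with the moth.  [the near shore: the sparrow | the far shore: the cricket, the finch, the frog, the moth]
10. Ferryman goes back to the near shore alone.  [the near shore: the sparrow | the far shore: the cricket, the finch, the frog, the moth]
11. Ferryman goes to the far shore with the sparrow.  [the near shore: — | the far shore: the cricket, the finch, the frog, the moth, the sparrow]

11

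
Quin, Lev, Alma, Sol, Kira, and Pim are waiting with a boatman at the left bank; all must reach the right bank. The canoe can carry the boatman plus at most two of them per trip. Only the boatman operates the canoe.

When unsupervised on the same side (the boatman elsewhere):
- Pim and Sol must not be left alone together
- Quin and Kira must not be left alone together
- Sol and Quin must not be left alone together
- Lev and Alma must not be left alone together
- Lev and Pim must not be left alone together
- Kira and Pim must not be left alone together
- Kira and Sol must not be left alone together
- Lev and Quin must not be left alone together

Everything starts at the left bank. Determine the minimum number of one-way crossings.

Whatever the first load, the items left behind include a forbidden pair without the boatman. No opening move is safe, so no plan exists.

impossible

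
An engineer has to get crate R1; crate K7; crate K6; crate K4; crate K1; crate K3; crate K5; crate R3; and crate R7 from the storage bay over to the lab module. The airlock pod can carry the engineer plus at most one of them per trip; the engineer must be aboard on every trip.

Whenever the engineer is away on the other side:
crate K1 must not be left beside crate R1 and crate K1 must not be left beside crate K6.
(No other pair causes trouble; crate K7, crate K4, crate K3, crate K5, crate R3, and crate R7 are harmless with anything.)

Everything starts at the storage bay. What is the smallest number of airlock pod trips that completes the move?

19

Counting alone: the engineer can take at most 1 across per trip to the lab module, so moving all 9 needs at least 9 loaded trips out, with a return between consecutive ones — at least 17 crossings.
The safety rule pushes this higher. Following every safe sequence of crossings, the most of the 9 that can be at the lab module as the airlock pod arrives there on crossing 17 is 8 — never all 9.
So no plan with fewer than 19 crossings exists, and this one achieves 19:
1. Engineer goes to the lab module with crate K1.
2. Engineer goes back to the storage bay alone.
3. Engineer goes to the lab module with crate R1.
4. Engineer goes back to the storage bay with crate K1.
5. Engineer goes to the lab module with crate K6.
6. Engineer goes back to the storage bay alone.
7. Engineer goes to the lab module with crate K7.
8. Engineer goes back to the storage bay alone.
9. Engineer goes to the lab module with crate K4.
10. Engineer goes back to the storage bay alone.
11. Engineer goes to the lab module with crate K3.
12. Engineer goes back to the storage bay alone.
13. Engineer goes to the lab module with crate K5.
14. Engineer goes back to the storage bay alone.
15. Engineer goes to the lab module with crate R3.
16. Engineer goes back to the storage bay alone.
17. Engineer goes to the lab module with crate R7.
18. Engineer goes back to the storage bay alone.
19. Engineer goes to the lab module with crate K1.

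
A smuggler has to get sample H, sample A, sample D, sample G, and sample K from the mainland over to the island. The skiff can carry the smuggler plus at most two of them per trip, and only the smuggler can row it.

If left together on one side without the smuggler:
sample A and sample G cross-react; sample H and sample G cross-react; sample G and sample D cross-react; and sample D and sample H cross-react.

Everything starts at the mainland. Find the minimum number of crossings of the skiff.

Counting alone: the smuggler can take at most 2 across per trip to the island, so moving all 5 needs at least 3 loaded trips out, with a return between consecutive ones — at least 5 crossings.
The safety rule pushes this higher. Following every safe sequence of crossings, the most of the 5 that can be at the island as the skiff arrives there on crossing 5 is 4 — never all 5.
So no plan with fewer than 7 crossings exists, and this one achieves 7:
1. Smuggler goes to the island with sample G and sample H.  [the mainland: sample A, sample D, sample K | the island: sample G, sample H]
2. Smuggler goes back to the mainland with sample H.  [the mainland: sample A, sample D, sample H, sample K | the island: sample G]
3. Smuggler goes to the island with sample A and sample H.  [the mainland: sample D, sample K | the island: sample A, sample G, sample H]
4. Smuggler goes back to the mainland with sample G.  [the mainland: sample D, sample G, sample K | the island: sample A, sample H]
5. Smuggler goes to the island with sample D and sample K.  [the mainland: sample G | the island: sample A, sample D, sample H, sample K]
6. Smuggler goes back to the mainland with sample H.  [the mainland: sample G, sample H | the island: sample A, sample D, sample K]
7. Smuggler goes to the island with sample G and sample H.  [the mainland: — | the island: sample A, sample D, sample G, sample H, sample K]

7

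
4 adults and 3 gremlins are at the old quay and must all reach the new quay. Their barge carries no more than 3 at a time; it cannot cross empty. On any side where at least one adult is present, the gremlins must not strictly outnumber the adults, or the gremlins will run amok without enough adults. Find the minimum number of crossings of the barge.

5

Counting alone: each trip to the new quay takes at most 3 across and each return brings at least 1 back, so after t trips out (and t−1 returns) at most 3t − (t−1) of the 7 are across; that first reaches 7 at t = 3, so at least 5 crossings are needed.
The plan below uses exactly 5 crossings, so it is optimal:
1. 3 gremlins → the new quay.  (the old quay: 4A 0G; the new quay: 0A 3G)
2. 1 gremlin ← the old quay.  (the old quay: 4A 1G; the new quay: 0A 2G)
3. 3 adults → the new quay.  (the old quay: 1A 1G; the new quay: 3A 2G)
4. 1 adult ← the old quay.  (the old quay: 2A 1G; the new quay: 2A 2G)
5. 2 adults and 1 gremlin → the new quay.  (the old quay: 0A 0G; the new quay: 4A 3G)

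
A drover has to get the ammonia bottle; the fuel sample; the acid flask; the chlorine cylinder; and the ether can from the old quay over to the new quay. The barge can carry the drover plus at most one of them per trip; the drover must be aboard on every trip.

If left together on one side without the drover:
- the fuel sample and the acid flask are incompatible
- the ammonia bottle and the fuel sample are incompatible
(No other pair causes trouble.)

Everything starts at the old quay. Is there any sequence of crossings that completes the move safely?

1. Drover goes to the new quay with the fuel sample.  [the old quay: the acid flask, the ammonia bottle, the chlorine cylinder, the ether can | the new quay: the fuel sample]
2. Drover goes back to the old quay alone.  [the old quay: the acid flask, the ammonia bottle, the chlorine cylinder, the ether can | the new quay: the fuel sample]
3. Drover goes to the new quay with the ammonia bottle.  [the old quay: the acid flask, the chlorine cylinder, the ether can | the new quay: the ammonia bottle, the fuel sample]
4. Drover goes back to the old quay with the fuel sample.  [the old quay: the acid flask, the chlorine cylinder, the ether can, the fuel sample | the new quay: the ammonia bottle]
5. Drover goes to the new quay with the acid flask.  [the old quay: the chlorine cylinder, the ether can, the fuel sample | the new quay: the acid flask, the ammonia bottle]
6. Drover goes back to the old quay alone.  [the old quay: the chlorine cylinder, the ether can, the fuel sample | the new quay: the acid flask, the ammonia bottle]
7. Drover goes to the new quay with the chlorine cylinder.  [the old quay: the ether can, the fuel sample | the new quay: the acid flask, the ammonia bottle, the chlorine cylinder]
8. Drover goes back to the old quay alone.  [the old quay: the ether can, the fuel sample | the new quay: the acid flask, the ammonia bottle, the chlorine cylinder]
9. Drover goes to the new quay with the ether can.  [the old quay: the fuel sample | the new quay: the acid flask, the ammonia bottle, the chlorine cylinder, the ether can]
10. Drover goes back to the old quay alone.  [the old quay: the fuel sample | the new quay: the acid flask, the ammonia bottle, the chlorine cylinder, the ether can]
11. Drover goes to the new quay with the fuel sample.  [the old quay: — | the new quay: the acid flask, the ammonia bottle, the chlorine cylinder, the ether can, the fuel sample]

Yes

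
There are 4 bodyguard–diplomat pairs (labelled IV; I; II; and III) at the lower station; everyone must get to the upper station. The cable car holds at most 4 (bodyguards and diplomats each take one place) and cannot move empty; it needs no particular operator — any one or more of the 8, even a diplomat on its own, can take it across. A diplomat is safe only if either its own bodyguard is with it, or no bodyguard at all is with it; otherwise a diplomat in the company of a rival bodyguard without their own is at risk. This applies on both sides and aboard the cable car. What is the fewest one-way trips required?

5

Counting alone: each trip to the upper station takes at most 4 across and each return brings at least 1 back, so after t trips out (and t−1 returns) at most 4t − (t−1) of the 8 are across; that first reaches 8 at t = 3, so at least 5 crossings are needed.
The plan below uses exactly 5 crossings, so it is optimal:
1. bodyguard IV and diplomat IV cross → the upper station.
2. bodyguard IV crosses ← the lower station.
3. bodyguard I, bodyguard II, bodyguard III, and bodyguard IV cross → the upper station.
4. diplomat IV crosses ← the lower station.
5. diplomat I, diplomat II, diplomat III, and diplomat IV cross → the upper station.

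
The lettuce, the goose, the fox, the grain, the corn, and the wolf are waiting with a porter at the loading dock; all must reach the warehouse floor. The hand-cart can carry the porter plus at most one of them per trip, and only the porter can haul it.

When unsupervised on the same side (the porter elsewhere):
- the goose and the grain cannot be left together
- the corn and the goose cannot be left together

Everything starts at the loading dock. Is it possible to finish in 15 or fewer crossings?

Yes

Yes — this plan uses 13 crossings (≤ 15):
1. Porter goes to the warehouse floor with the goose.  [the loading dock: the corn, the fox, the grain, the lettuce, the wolf | the warehouse floor: the goose]
2. Porter goes back to the loading dock alone.  [the loading dock: the corn, the fox, the grain, the lettuce, the wolf | the warehouse floor: the goose]
3. Porter goes to the warehouse floor with the lettuce.  [the loading dock: the corn, the fox, the grain, the wolf | the warehouse floor: the goose, the lettuce]
4. Porter goes back to the loading dock alone.  [the loading dock: the corn, the fox, the grain, the wolf | the warehouse floor: the goose, the lettuce]
5. Porter goes to the warehouse floor with the fox.  [the loading dock: the corn, the grain, the wolf | the warehouse floor: the fox, the goose, the lettuce]
6. Porter goes back to the loading dock alone.  [the loading dock: the corn, the grain, the wolf | the warehouse floor: the fox, the goose, the lettuce]
7. Porter goes to the warehouse floor with the grain.  [the loading dock: the corn, the wolf | the warehouse floor: the fox, the goose, the grain, the lettuce]
8. Porter goes back to the loading dock with the goose.  [the loading dock: the corn, the goose, the wolf | the warehouse floor: the fox, the grain, the lettuce]
9. Porter goes to the warehouse floor with the corn.  [the loading dock: the goose, the wolf | the warehouse floor: the corn, the fox, the grain, the lettuce]
10. Porter goes back to the loading dock alone.  [the loading dock: the goose, the wolf | the warehouse floor: the corn, the fox, the grain, the lettuce]
11. Porter goes to the warehouse floor with the wolf.  [the loading dock: the goose | the warehouse floor: the corn, the fox, the grain, the lettuce, the wolf]
12. Porter goes back to the loading dock alone.  [the loading dock: the goose | the warehouse floor: the corn, the fox, the grain, the lettuce, the wolf]
13. Porter goes to the warehouse floor with the goose.  [the loading dock: — | the warehouse floor: the corn, the fox, the goose, the grain, the lettuce, the wolf]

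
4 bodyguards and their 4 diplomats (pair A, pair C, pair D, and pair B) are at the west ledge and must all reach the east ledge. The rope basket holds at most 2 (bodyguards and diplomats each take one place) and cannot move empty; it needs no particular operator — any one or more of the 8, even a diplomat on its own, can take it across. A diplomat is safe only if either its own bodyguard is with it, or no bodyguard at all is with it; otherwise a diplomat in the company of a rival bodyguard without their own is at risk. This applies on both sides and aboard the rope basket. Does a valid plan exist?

No

Following every safe sequence of crossings from the start, the most of the 8 that can be at the east ledge as the rope basket arrives there on crossings 1, 3, 5 is 2, 3, 4 respectively; the best ever achieved is 4 of 8.
From crossing 7 on, no configuration arises that was not already reachable earlier: only 44 distinct safe configurations (who is on which side, and where the rope basket is) can ever be reached, none of them has everyone across, and every continuation just revisits them. So no valid plan exists.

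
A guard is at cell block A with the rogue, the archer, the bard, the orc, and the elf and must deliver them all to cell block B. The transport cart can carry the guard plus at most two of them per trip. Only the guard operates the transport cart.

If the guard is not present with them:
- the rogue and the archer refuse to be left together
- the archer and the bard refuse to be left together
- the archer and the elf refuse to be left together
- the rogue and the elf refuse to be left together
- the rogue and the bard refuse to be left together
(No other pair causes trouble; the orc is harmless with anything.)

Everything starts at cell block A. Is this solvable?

1. Guard goes to cell block B with the archer and the rogue.  [cell block A: the bard, the elf, the orc | cell block B: the archer, the rogue]
2. Guard goes back to cell block A with the rogue.  [cell block A: the bard, the elf, the orc, the rogue | cell block B: the archer]
3. Guard goes to cell block B with the orc and the rogue.  [cell block A: the bard, the elf | cell block B: the archer, the orc, the rogue]
4. Guard goes back to cell block A with the rogue.  [cell block A: the bard, the elf, the rogue | cell block B: the archer, the orc]
5. Guard goes to cell block B with the bard and the elf.  [cell block A: the rogue | cell block B: the archer, the bard, the elf, the orc]
6. Guard goes back to cell block A with the archer.  [cell block A: the archer, the rogue | cell block B: the bard, the elf, the orc]
7. Guard goes to cell block B with the archer and the rogue.  [cell block A: — | cell block B: the archer, the bard, the elf, the orc, the rogue]

Yes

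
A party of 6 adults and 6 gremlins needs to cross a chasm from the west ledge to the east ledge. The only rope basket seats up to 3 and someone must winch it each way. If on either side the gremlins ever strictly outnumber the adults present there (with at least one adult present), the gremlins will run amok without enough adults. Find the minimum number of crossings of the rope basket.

impossible

Following every safe sequence of crossings from the start, the most of the 12 that can be at the east ledge as the rope basket arrives there on crossings 1, 3, 5 is 3, 5, 6 respectively; the best ever achieved is 6 of 12.
From crossing 7 on, no configuration arises that was not already reachable earlier: only 17 distinct safe configurations (who is on which side, and where the rope basket is) can ever be reached, none of them has everyone across, and every continuation just revisits them. They are: 0 adults + 0 gremlins across (rope basket back at the start); 0 adults + 1 gremlin across (rope basket there); 0 adults + 1 gremlin across (rope basket back at the start); 0 adults + 2 gremlins across (rope basket there); 0 adults + 2 gremlins across (rope basket back at the start); 0 adults + 3 gremlins across (rope basket there); 0 adults + 3 gremlins across (rope basket back at the start); 0 adults + 4 gremlins across (rope basket there); 0 adults + 4 gremlins across (rope basket back at the start); 0 adults + 5 gremlins across (rope basket there); 0 adults + 5 gremlins across (rope basket back at the start); 0 adults + 6 gremlins across (rope basket there); 1 adult + 1 gremlin across (rope basket there); 1 adult + 1 gremlin across (rope basket back at the start); 2 adults + 2 gremlins across (rope basket there); 2 adults + 2 gremlins across (rope basket back at the start); 3 adults + 3 gremlins across (rope basket there). So no valid plan exists.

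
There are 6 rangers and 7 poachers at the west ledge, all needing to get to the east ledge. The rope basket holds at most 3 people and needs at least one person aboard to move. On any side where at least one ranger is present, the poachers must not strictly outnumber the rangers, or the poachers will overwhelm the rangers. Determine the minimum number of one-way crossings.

impossible

The poachers already outnumber the rangers at the west ledge before anyone moves, so the starting position itself is disallowed.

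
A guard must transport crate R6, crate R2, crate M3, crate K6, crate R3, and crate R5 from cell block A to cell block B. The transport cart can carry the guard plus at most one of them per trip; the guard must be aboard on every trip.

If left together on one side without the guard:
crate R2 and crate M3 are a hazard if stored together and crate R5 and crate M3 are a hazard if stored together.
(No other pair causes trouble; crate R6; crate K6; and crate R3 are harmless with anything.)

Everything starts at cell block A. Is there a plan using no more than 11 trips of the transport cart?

No

Counting alone: the guard can take at most 1 across per trip to cell block B, so moving all 6 needs at least 6 loaded trips out, with a return between consecutive ones — at least 11 crossings.
The safety rule pushes this higher. Following every safe sequence of crossings, the most of the 6 that can be at cell block B as the transport cart arrives there on crossing 11 is 5 — never all 6.
So the move cannot be finished within 11 crossings. (The shortest complete plan takes 13:)
1. Guard goes to cell block B with crate M3.
2. Guard goes back to cell block A alone.
3. Guard goes to cell block B with crate R6.
4. Guard goes back to cell block A alone.
5. Guard goes to cell block B with crate R2.
6. Guard goes back to cell block A with crate M3.
7. Guard goes to cell block B with crate R5.
8. Guard goes back to cell block A alone.
9. Guard goes to cell block B with crate K6.
10. Guard goes back to cell block A alone.
11. Guard goes to cell block B with crate R3.
12. Guard goes back to cell block A alone.
13. Guard goes to cell block B with crate M3.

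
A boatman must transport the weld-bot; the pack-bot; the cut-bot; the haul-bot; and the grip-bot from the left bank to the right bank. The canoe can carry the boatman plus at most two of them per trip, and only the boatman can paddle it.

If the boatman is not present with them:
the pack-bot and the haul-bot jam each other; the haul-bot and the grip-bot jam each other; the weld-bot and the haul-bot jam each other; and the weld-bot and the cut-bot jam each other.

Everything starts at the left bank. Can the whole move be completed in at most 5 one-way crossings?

Yes

Yes — this plan uses 5 crossings (≤ 5):
1. Boatman goes to the right bank with the haul-bot and the weld-bot.  [the left bank: the cut-bot, the grip-bot, the pack-bot | the right bank: the haul-bot, the weld-bot]
2. Boatman goes back to the left bank with the haul-bot.  [the left bank: the cut-bot, the grip-bot, the haul-bot, the pack-bot | the right bank: the weld-bot]
3. Boatman goes to the right bank with the grip-bot and the pack-bot.  [the left bank: the cut-bot, the haul-bot | the right bank: the grip-bot, the pack-bot, the weld-bot]
4. Boatman goes back to the left bank alone.  [the left bank: the cut-bot, the haul-bot | the right bank: the grip-bot, the pack-bot, the weld-bot]
5. Boatman goes to the right bank with the cut-bot and the haul-bot.  [the left bank: — | the right bank: the cut-bot, the grip-bot, the haul-bot, the pack-bot, the weld-bot]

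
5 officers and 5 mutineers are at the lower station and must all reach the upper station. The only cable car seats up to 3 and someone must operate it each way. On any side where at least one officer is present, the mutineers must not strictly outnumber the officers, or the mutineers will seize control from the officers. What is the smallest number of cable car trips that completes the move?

Counting alone: each trip to the upper station takes at most 3 across and each return brings at least 1 back, so after t trips out (and t−1 returns) at most 3t − (t−1) of the 10 are across; that first reaches 10 at t = 5, so at least 9 crossings are needed.
The safety rule pushes this higher. Following every safe sequence of crossings, the most of the 10 that can be at the upper station as the cable car arrives there on crossing 9 is 9 — never all 10.
So no plan with fewer than 11 crossings exists, and this one achieves 11:
1. 2 mutineers → the upper station.  (the lower station: 5O 3M; the upper station: 0O 2M)
2. 1 mutineer ← the lower station.  (the lower station: 5O 4M; the upper station: 0O 1M)
3. 3 mutineers → the upper station.  (the lower station: 5O 1M; the upper station: 0O 4M)
4. 1 mutineer ← the lower station.  (the lower station: 5O 2M; the upper station: 0O 3M)
5. 3 officers → the upper station.  (the lower station: 2O 2M; the upper station: 3O 3M)
6. 1 officer and 1 mutineer ← the lower station.  (the lower station: 3O 3M; the upper station: 2O 2M)
7. 3 officers → the upper station.  (the lower station: 0O 3M; the upper station: 5O 2M)
8. 1 mutineer ← the lower station.  (the lower station: 0O 4M; the upper station: 5O 1M)
9. 2 mutineers → the upper station.  (the lower station: 0O 2M; the upper station: 5O 3M)
10. 1 mutineer ← the lower station.  (the lower station: 0O 3M; the upper station: 5O 2M)
11. 3 mutineers → the upper station.  (the lower station: 0O 0M; the upper station: 5O 5M)

11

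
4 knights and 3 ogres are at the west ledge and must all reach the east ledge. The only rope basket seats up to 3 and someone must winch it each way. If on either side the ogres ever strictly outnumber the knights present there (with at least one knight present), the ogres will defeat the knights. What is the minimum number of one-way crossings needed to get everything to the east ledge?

Counting alone: each trip to the east ledge takes at most 3 across and each return brings at least 1 back, so after t trips out (and t−1 returns) at most 3t − (t−1) of the 7 are across; that first reaches 7 at t = 3, so at least 5 crossings are needed.
The plan below uses exactly 5 crossings, so it is optimal:
1. 3 ogres → the east ledge.  (the west ledge: 4K 0O; the east ledge: 0K 3O)
2. 1 ogre ← the west ledge.  (the west ledge: 4K 1O; the east ledge: 0K 2O)
3. 3 knights → the east ledge.  (the west ledge: 1K 1O; the east ledge: 3K 2O)
4. 1 knight ← the west ledge.  (the west ledge: 2K 1O; the east ledge: 2K 2O)
5. 2 knights and 1 ogre → the east ledge.  (the west ledge: 0K 0O; the east ledge: 4K 3O)

5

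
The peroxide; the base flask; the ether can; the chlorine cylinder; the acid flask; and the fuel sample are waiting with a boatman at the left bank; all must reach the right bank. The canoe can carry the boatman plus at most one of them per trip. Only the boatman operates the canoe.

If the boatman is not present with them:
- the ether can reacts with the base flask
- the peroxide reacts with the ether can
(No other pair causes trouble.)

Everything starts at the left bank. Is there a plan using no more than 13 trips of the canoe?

Yes — this plan uses 13 crossings (≤ 13):
1. Boatman goes to the right bank with the ether can.  [the left bank: the acid flask, the base flask, the chlorine cylinder, the fuel sample, the peroxide | the right bank: the ether can]
2. Boatman goes back to the left bank alone.  [the left bank: the acid flask, the base flask, the chlorine cylinder, the fuel sample, the peroxide | the right bank: the ether can]
3. Boatman goes to the right bank with the peroxide.  [the left bank: the acid flask, the base flask, the chlorine cylinder, the fuel sample | the right bank: the ether can, the peroxide]
4. Boatman goes back to the left bank with the ether can.  [the left bank: the acid flask, the base flask, the chlorine cylinder, the ether can, the fuel sample | the right bank: the peroxide]
5. Boatman goes to the right bank with the base flask.  [the left bank: the acid flask, the chlorine cylinder, the ether can, the fuel sample | the right bank: the base flask, the peroxide]
6. Boatman goes back to the left bank alone.  [the left bank: the acid flask, the chlorine cylinder, the ether can, the fuel sample | the right bank: the base flask, the peroxide]
7. Boatman goes to the right bank with the chlorine cylinder.  [the left bank: the acid flask, the ether can, the fuel sample | the right bank: the base flask, the chlorine cylinder, the peroxide]
8. Boatman goes back to the left bank alone.  [the left bank: the acid flask, the ether can, the fuel sample | the right bank: the base flask, the chlorine cylinder, the peroxide]
9. Boatman goes to the right bank with the acid flask.  [the left bank: the ether can, the fuel sample | the right bank: the acid flask, the base flask, the chlorine cylinder, the peroxide]
10. Boatman goes back to the left bank alone.  [the left bank: the ether can, the fuel sample | the right bank: the acid flask, the base flask, the chlorine cylinder, the peroxide]
11. Boatman goes to the right bank with the fuel sample.  [the left bank: the ether can | the right bank: the acid flask, the base flask, the chlorine cylinder, the fuel sample, the peroxide]
12. Boatman goes back to the left bank alone.  [the left bank: the ether can | the right bank: the acid flask, the base flask, the chlorine cylinder, the fuel sample, the peroxide]
13. Boatman goes to the right bank with the ether can.  [the left bank: — | the right bank: the acid flask, the base flask, the chlorine cylinder, the ether can, the fuel sample, the peroxide]

Yes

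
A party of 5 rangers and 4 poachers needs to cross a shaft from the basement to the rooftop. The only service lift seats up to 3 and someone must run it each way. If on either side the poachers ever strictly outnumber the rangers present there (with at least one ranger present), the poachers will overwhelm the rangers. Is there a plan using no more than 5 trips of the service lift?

No

Counting alone: each trip to the rooftop takes at most 3 across and each return brings at least 1 back, so after t trips out (and t−1 returns) at most 3t − (t−1) of the 9 are across; that first reaches 9 at t = 4, so at least 7 crossings are needed.
Since 5 < 7, 5 crossings cannot be enough. (The shortest complete plan in fact takes 7:)
1. 3 poachers → the rooftop.  (the basement: 5R 1P; the rooftop: 0R 3P)
2. 1 poacher ← the basement.  (the basement: 5R 2P; the rooftop: 0R 2P)
3. 3 rangers → the rooftop.  (the basement: 2R 2P; the rooftop: 3R 2P)
4. 1 ranger ← the basement.  (the basement: 3R 2P; the rooftop: 2R 2P)
5. 2 rangers and 1 poacher → the rooftop.  (the basement: 1R 1P; the rooftop: 4R 3P)
6. 1 ranger ← the basement.  (the basement: 2R 1P; the rooftop: 3R 3P)
7. 2 rangers and 1 poacher → the rooftop.  (the basement: 0R 0P; the rooftop: 5R 4P)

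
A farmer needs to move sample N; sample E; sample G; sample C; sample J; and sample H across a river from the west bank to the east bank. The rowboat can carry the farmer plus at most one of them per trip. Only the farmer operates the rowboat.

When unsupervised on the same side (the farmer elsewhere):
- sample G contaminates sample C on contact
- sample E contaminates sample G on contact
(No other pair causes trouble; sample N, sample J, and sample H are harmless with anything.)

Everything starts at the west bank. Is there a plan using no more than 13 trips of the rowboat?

Yes — this plan uses 13 crossings (≤ 13):
1. Farmer goes to the east bank with sample G.
2. Farmer goes back to the west bank alone.
3. Farmer goes to the east bank with sample N.
4. Farmer goes back to the west bank alone.
5. Farmer goes to the east bank with sample E.
6. Farmer goes back to the west bank with sample G.
7. Farmer goes to the east bank with sample C.
8. Farmer goes back to the west bank alone.
9. Farmer goes to the east bank with sample J.
10. Farmer goes back to the west bank alone.
11. Farmer goes to the east bank with sample H.
12. Farmer goes back to the west bank alone.
13. Farmer goes to the east bank with sample G.

Yes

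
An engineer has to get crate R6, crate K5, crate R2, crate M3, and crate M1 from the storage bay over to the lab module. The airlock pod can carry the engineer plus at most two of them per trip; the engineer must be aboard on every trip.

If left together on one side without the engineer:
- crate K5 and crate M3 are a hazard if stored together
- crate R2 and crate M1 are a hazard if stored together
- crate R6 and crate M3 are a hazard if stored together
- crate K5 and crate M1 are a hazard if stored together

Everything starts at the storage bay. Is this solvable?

1. Engineer goes to the lab module with crate M1 and crate M3.  [the storage bay: crate K5, crate R2, crate R6 | the lab module: crate M1, crate M3]
2. Engineer goes back to the storage bay alone.  [the storage bay: crate K5, crate R2, crate R6 | the lab module: crate M1, crate M3]
3. Engineer goes to the lab module with crate R6.  [the storage bay: crate K5, crate R2 | the lab module: crate M1, crate M3, crate R6]
4. Engineer goes back to the storage bay with crate M3.  [the storage bay: crate K5, crate M3, crate R2 | the lab module: crate M1, crate R6]
5. Engineer goes to the lab module with crate K5 and crate R2.  [the storage bay: crate M3 | the lab module: crate K5, crate M1, crate R2, crate R6]
6. Engineer goes back to the storage bay with crate M1.  [the storage bay: crate M1, crate M3 | the lab module: crate K5, crate R2, crate R6]
7. Engineer goes to the lab module with crate M1 and crate M3.  [the storage bay: — | the lab module: crate K5, crate M1, crate M3, crate R2, crate R6]

Yes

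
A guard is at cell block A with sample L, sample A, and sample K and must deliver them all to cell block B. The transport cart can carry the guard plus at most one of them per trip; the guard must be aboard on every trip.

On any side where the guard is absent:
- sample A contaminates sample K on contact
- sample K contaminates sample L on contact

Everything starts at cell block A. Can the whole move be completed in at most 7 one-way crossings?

Yes — this plan uses 7 crossings (≤ 7):
1. Guard goes to cell block B with sample K.
2. Guard goes back to cell block A alone.
3. Guard goes to cell block B with sample L.
4. Guard goes back to cell block A with sample K.
5. Guard goes to cell block B with sample A.
6. Guard goes back to cell block A alone.
7. Guard goes to cell block B with sample K.

Yes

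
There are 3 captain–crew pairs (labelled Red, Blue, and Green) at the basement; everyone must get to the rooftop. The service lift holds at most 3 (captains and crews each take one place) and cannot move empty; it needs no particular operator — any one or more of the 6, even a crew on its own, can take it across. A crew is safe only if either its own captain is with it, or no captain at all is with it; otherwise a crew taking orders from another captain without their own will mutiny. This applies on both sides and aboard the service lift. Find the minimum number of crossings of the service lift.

5

Counting alone: each trip to the rooftop takes at most 3 across and each return brings at least 1 back, so after t trips out (and t−1 returns) at most 3t − (t−1) of the 6 are across; that first reaches 6 at t = 3, so at least 5 crossings are needed.
The plan below uses exactly 5 crossings, so it is optimal:
1. captain Red and crew Red cross → the rooftop.
2. captain Red crosses ← the basement.
3. captain Blue, captain Green, and captain Red cross → the rooftop.
4. crew Red crosses ← the basement.
5. crew Blue, crew Green, and crew Red cross → the rooftop.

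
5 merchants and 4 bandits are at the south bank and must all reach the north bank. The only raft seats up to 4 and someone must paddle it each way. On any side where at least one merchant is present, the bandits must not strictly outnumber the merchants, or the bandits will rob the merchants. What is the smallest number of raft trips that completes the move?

Counting alone: each trip to the north bank takes at most 4 across and each return brings at least 1 back, so after t trips out (and t−1 returns) at most 4t − (t−1) of the 9 are across; that first reaches 9 at t = 3, so at least 5 crossings are needed.
The plan below uses exactly 5 crossings, so it is optimal:
1. 3 bandits → the north bank.  (the south bank: 5M 1B; the north bank: 0M 3B)
2. 1 bandit ← the south bank.  (the south bank: 5M 2B; the north bank: 0M 2B)
3. 3 merchants and 1 bandit → the north bank.  (the south bank: 2M 1B; the north bank: 3M 3B)
4. 1 bandit ← the south bank.  (the south bank: 2M 2B; the north bank: 3M 2B)
5. 2 merchants and 2 bandits → the north bank.  (the south bank: 0M 0B; the north bank: 5M 4B)

5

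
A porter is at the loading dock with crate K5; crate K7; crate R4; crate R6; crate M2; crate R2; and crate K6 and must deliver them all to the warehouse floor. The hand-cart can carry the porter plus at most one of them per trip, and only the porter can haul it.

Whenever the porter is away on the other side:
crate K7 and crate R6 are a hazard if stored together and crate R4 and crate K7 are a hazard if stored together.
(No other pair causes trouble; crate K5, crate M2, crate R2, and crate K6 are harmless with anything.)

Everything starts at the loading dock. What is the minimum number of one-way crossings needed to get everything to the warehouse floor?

Counting alone: the porter can take at most 1 across per trip to the warehouse floor, so moving all 7 needs at least 7 loaded trips out, with a return between consecutive ones — at least 13 crossings.
The safety rule pushes this higher. Following every safe sequence of crossings, the most of the 7 that can be at the warehouse floor as the hand-cart arrives there on crossing 13 is 6 — never all 7.
So no plan with fewer than 15 crossings exists, and this one achieves 15:
1. Porter goes to the warehouse floor with crate K7.
2. Porter goes back to the loading dock alone.
3. Porter goes to the warehouse floor with crate K5.
4. Porter goes back to the loading dock alone.
5. Porter goes to the warehouse floor with crate R4.
6. Porter goes back to the loading dock with crate K7.
7. Porter goes to the warehouse floor with crate R6.
8. Porter goes back to the loading dock alone.
9. Porter goes to the warehouse floor with crate M2.
10. Porter goes back to the loading dock alone.
11. Porter goes to the warehouse floor with crate R2.
12. Porter goes back to the loading dock alone.
13. Porter goes to the warehouse floor with crate K6.
14. Porter goes back to the loading dock alone.
15. Porter goes to the warehouse floor with crate K7.

15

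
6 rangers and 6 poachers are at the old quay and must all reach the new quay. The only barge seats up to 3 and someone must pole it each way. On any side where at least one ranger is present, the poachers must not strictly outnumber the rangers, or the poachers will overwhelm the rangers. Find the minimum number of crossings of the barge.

impossible

Following every safe sequence of crossings from the start, the most of the 12 that can be at the new quay as the barge arrives there on crossings 1, 3, 5 is 3, 5, 6 respectively; the best ever achieved is 6 of 12.
From crossing 7 on, no configuration arises that was not already reachable earlier: only 17 distinct safe configurations (who is on which side, and where the barge is) can ever be reached, none of them has everyone across, and every continuation just revisits them. They are: 0 rangers + 0 poachers across (barge back at the start); 0 rangers + 1 poacher across (barge there); 0 rangers + 1 poacher across (barge back at the start); 0 rangers + 2 poachers across (barge there); 0 rangers + 2 poachers across (barge back at the start); 0 rangers + 3 poachers across (barge there); 0 rangers + 3 poachers across (barge back at the start); 0 rangers + 4 poachers across (barge there); 0 rangers + 4 poachers across (barge back at the start); 0 rangers + 5 poachers across (barge there); 0 rangers + 5 poachers across (barge back at the start); 0 rangers + 6 poachers across (barge there); 1 ranger + 1 poacher across (barge there); 1 ranger + 1 poacher across (barge back at the start); 2 rangers + 2 poachers across (barge there); 2 rangers + 2 poachers across (barge back at the start); 3 rangers + 3 poachers across (barge there). So no valid plan exists.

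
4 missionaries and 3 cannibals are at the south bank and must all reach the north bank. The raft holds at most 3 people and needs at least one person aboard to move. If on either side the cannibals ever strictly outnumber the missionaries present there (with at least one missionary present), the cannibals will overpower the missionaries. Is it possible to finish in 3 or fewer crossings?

Counting alone: each trip to the north bank takes at most 3 across and each return brings at least 1 back, so after t trips out (and t−1 returns) at most 3t − (t−1) of the 7 are across; that first reaches 7 at t = 3, so at least 5 crossings are needed.
Since 3 < 5, 3 crossings cannot be enough. (The shortest complete plan in fact takes 5:)
1. 3 cannibals → the north bank.  (the south bank: 4M 0C; the north bank: 0M 3C)
2. 1 cannibal ← the south bank.  (the south bank: 4M 1C; the north bank: 0M 2C)
3. 3 missionaries → the north bank.  (the south bank: 1M 1C; the north bank: 3M 2C)
4. 1 missionary ← the south bank.  (the south bank: 2M 1C; the north bank: 2M 2C)
5. 2 missionaries and 1 cannibal → the north bank.  (the south bank: 0M 0C; the north bank: 4M 3C)

No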